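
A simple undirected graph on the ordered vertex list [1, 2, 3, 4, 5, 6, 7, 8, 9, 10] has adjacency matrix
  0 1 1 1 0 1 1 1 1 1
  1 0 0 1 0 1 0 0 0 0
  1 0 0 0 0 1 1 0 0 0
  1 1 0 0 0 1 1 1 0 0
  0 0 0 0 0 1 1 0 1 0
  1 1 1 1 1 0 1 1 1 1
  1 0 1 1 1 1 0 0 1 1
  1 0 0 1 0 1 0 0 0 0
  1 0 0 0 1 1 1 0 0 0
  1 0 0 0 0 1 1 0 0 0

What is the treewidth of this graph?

3

A width-3 tree decomposition is:
Bags: B1 = {1, 6, 7, 10}  B2 = {1, 6, 7, 9}  B3 = {1, 4, 6, 7}  B4 = {1, 2, 4, 6}  B5 = {1, 3, 6, 7}  B6 = {1, 4, 6, 8}  B7 = {5, 6, 7, 9}
Tree: B1–B2, B2–B3, B3–B4, B3–B5, B4–B6, B2–B7
Each bag holds 4 vertices, so the decomposition has width 3, which upper-bounds the treewidth. Conversely, {1, 4, 6, 8} is a clique of size 4, and the vertices of any clique must share a bag in every tree decomposition; so some bag has ≥ 4 vertices and tw(G) ≥ 3. Combining the bounds, tw(G) = 3.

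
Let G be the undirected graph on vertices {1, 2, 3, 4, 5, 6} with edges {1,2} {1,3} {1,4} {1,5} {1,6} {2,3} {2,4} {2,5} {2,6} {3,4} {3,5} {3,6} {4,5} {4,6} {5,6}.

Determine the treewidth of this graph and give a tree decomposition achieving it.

Treewidth 5.
One optimal decomposition is:
Bags: B1 = {1, 2, 3, 4, 5, 6}
Tree: (single bag)

With just one bag of size 6, the width is 6 − 1 = 5, so tw(G) ≤ 5. On the other hand G contains the 6-clique {1, 2, 3, 4, 5, 6}. A clique must lie in a single bag of any decomposition, so no decomposition can have width below 5. Therefore the treewidth is 5.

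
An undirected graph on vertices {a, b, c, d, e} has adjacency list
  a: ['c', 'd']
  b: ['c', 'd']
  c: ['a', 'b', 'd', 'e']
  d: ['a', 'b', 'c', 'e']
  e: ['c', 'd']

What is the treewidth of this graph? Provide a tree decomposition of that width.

Treewidth 2.
One such decomposition:
Bags: B1 = {c, d, e}  B2 = {b, c, d}  B3 = {a, c, d}
Tree: B1–B2, B1–B3

The largest bag has 3 vertices, giving width 2; this decomposition certifies tw(G) ≤ 2. On the other hand G contains the 3-clique {c, d, e}. A clique must lie in a single bag of any decomposition, so no decomposition can have width below 2. The upper and lower bounds meet at 2, so that is the treewidth.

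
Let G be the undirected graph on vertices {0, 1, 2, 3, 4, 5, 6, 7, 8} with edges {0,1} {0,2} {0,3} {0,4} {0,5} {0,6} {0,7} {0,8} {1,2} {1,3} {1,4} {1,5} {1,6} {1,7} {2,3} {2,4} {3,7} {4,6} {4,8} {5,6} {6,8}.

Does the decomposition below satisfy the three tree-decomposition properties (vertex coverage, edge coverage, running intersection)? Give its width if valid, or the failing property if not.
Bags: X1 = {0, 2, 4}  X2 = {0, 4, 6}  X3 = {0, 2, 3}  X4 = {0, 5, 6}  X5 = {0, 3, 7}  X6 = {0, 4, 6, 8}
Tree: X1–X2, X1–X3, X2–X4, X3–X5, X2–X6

No — vertex 1 appears in no bag.

A tree decomposition must satisfy three properties: every vertex lies in some bag; for every edge, both endpoints lie together in some bag; and for every vertex, the bags containing it form a connected subtree. Here vertex 1 appears in no bag, so the decomposition is invalid.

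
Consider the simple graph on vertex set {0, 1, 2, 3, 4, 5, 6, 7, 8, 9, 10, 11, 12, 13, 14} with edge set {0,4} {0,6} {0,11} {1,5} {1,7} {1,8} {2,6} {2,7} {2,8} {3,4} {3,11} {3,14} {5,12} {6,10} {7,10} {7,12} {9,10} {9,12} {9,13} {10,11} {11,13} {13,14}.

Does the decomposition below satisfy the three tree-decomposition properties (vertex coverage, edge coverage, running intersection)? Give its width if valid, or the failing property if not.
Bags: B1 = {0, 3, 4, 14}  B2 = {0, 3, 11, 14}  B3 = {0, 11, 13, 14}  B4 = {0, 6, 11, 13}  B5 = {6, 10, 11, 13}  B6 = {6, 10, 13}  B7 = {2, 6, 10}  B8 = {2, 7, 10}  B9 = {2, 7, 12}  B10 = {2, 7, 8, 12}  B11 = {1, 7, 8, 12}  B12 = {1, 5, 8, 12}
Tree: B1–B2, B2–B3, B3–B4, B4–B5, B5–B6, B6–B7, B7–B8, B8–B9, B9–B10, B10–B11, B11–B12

A tree decomposition must satisfy three properties: every vertex lies in some bag; for every edge, both endpoints lie together in some bag; and for every vertex, the bags containing it form a connected subtree. Here vertex 9 appears in no bag, so the decomposition is invalid.

No — vertex 9 appears in no bag.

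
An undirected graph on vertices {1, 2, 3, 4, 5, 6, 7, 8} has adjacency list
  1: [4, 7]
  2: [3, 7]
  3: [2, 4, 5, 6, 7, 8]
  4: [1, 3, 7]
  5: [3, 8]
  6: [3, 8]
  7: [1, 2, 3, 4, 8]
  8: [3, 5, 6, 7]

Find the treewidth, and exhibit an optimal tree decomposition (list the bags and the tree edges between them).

Each bag holds 3 vertices, so the decomposition has width 2, which upper-bounds the treewidth. For the lower bound, the 3 vertices {1, 4, 7} are pairwise adjacent, and any tree decomposition puts a clique entirely inside one bag — forcing width ≥ 2. Therefore the treewidth is 2.

Treewidth 2.
One optimal decomposition is:
Bags: B1 = {1, 4, 7}  B2 = {3, 4, 7}  B3 = {2, 3, 7}  B4 = {3, 7, 8}  B5 = {3, 6, 8}  B6 = {3, 5, 8}
Tree: B1–B2, B2–B3, B2–B4, B4–B5, B4–B6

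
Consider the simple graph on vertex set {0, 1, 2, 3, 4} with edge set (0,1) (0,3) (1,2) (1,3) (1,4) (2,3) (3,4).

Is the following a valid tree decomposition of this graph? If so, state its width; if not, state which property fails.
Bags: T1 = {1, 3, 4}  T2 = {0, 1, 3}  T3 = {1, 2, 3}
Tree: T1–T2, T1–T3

Yes; width 2.

Vertex coverage: the bags together contain {0, 1, 2, 3, 4}, the full vertex set. Edge coverage: each edge of G has both endpoints in at least one bag. Running intersection: for every vertex, the bags containing it form a connected subtree. All three properties hold, so this is a valid tree decomposition of width max|bag| − 1 = 2, and hence tw(G) ≤ 2.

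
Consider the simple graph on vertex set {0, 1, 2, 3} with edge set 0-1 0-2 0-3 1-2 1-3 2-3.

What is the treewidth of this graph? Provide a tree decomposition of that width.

Treewidth 3.
One optimal decomposition is:
Bags: B1 = {0, 1, 2, 3}
Tree: (single bag)

With just one bag of size 4, the width is 4 − 1 = 3, so tw(G) ≤ 3. For the lower bound, the 4 vertices {0, 1, 2, 3} are pairwise adjacent, and any tree decomposition puts a clique entirely inside one bag — forcing width ≥ 3. Therefore the treewidth is 3.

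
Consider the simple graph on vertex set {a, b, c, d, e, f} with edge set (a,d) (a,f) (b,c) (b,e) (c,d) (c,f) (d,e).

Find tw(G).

A width-2 tree decomposition is:
Bags: B1 = {a, d, f}  B2 = {c, d, f}  B3 = {c, d, e}  B4 = {b, c, e}
Tree: B1–B2, B2–B3, B3–B4
Each bag holds 3 vertices, so the decomposition has width 2, which upper-bounds the treewidth. Since a–f–c–d–a is a cycle in G, G is not acyclic. Forests are exactly the graphs of treewidth ≤ 1, so tw(G) ≥ 2. Therefore the treewidth is 2.

2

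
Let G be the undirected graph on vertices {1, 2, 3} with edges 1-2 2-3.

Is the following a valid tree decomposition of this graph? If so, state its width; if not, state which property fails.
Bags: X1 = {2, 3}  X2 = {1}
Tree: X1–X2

No — edge (2,1) lies in no bag.

A tree decomposition must satisfy three properties: every vertex lies in some bag; for every edge, both endpoints lie together in some bag; and for every vertex, the bags containing it form a connected subtree. Here edge (2,1) lies in no bag, so the decomposition is invalid.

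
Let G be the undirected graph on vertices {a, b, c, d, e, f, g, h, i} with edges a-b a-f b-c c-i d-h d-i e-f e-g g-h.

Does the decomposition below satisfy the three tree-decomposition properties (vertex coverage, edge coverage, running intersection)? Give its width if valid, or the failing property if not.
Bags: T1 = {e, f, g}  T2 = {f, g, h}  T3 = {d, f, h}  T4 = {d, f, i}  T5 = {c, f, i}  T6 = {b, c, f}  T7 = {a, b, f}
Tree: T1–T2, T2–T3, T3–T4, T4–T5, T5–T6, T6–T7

Yes; width 2.

Every vertex of G appears in some bag (union = {a, b, c, d, e, f, g, h, i}); every edge is covered by a bag; and for each vertex v the set of bags containing v is connected in the bag tree. The decomposition is therefore valid. The largest bag has 3 vertices, so the width is 2.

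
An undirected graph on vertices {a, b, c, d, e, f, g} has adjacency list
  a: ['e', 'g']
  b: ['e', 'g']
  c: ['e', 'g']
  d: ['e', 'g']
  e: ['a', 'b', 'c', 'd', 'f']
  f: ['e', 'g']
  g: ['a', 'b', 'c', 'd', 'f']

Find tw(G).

2

A width-2 tree decomposition is:
Bags: B1 = {b, e, g}  B2 = {d, e, g}  B3 = {c, e, g}  B4 = {a, e, g}  B5 = {e, f, g}
Tree: B1–B2, B2–B3, B3–B4, B4–B5
Every bag has size at most 3, so the width is 3 − 1 = 2 and tw(G) ≤ 2. The edges e–b–g–d–e form a cycle, so G is not a tree and its treewidth is at least 2. Combining the bounds, tw(G) = 2.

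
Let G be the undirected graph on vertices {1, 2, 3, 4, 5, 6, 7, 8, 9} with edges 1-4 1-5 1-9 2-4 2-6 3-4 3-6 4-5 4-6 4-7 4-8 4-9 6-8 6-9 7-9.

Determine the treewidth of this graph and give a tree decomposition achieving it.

The largest bag has 3 vertices, giving width 2; this decomposition certifies tw(G) ≤ 2. For the lower bound, the 3 vertices {1, 4, 9} are pairwise adjacent, and any tree decomposition puts a clique entirely inside one bag — forcing width ≥ 2. Combining the bounds, tw(G) = 2.

Treewidth 2.
One optimal decomposition is:
Bags: B1 = {4, 6, 9}  B2 = {1, 4, 9}  B3 = {1, 4, 5}  B4 = {4, 6, 8}  B5 = {2, 4, 6}  B6 = {3, 4, 6}  B7 = {4, 7, 9}
Tree: B1–B2, B2–B3, B1–B4, B1–B5, B4–B6, B2–B7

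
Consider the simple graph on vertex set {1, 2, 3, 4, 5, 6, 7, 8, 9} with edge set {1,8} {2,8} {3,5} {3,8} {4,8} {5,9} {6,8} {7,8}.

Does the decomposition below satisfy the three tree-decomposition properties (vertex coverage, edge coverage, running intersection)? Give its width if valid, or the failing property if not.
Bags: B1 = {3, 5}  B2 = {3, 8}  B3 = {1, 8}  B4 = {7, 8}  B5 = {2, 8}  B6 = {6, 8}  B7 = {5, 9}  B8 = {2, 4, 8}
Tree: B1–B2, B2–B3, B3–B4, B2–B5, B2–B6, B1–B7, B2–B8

No — bags containing vertex 2 are not connected in the tree.

A tree decomposition must satisfy three properties: every vertex lies in some bag; for every edge, both endpoints lie together in some bag; and for every vertex, the bags containing it form a connected subtree. Here bags containing vertex 2 are not connected in the tree, so the decomposition is invalid.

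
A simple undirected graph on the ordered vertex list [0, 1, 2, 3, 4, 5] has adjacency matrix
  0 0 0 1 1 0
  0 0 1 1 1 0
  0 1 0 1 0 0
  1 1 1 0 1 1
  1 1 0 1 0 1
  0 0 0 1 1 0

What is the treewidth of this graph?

2

A width-2 tree decomposition is:
Bags: B1 = {1, 2, 3}  B2 = {1, 3, 4}  B3 = {0, 3, 4}  B4 = {3, 4, 5}
Tree: B1–B2, B2–B3, B2–B4
Every bag has size at most 3, so the width is 3 − 1 = 2 and tw(G) ≤ 2. Conversely, {1, 2, 3} is a clique of size 3, and the vertices of any clique must share a bag in every tree decomposition; so some bag has ≥ 3 vertices and tw(G) ≥ 2. Therefore the treewidth is 2.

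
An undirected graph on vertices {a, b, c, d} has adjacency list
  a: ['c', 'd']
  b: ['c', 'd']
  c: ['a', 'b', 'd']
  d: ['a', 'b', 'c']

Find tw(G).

2

A width-2 tree decomposition is:
Bags: B1 = {a, c, d}  B2 = {b, c, d}
Tree: B1–B2
Every bag has size at most 3, so the width is 3 − 1 = 2 and tw(G) ≤ 2. On the other hand G contains the 3-clique {a, c, d}. A clique must lie in a single bag of any decomposition, so no decomposition can have width below 2. The upper and lower bounds meet at 2, so that is the treewidth.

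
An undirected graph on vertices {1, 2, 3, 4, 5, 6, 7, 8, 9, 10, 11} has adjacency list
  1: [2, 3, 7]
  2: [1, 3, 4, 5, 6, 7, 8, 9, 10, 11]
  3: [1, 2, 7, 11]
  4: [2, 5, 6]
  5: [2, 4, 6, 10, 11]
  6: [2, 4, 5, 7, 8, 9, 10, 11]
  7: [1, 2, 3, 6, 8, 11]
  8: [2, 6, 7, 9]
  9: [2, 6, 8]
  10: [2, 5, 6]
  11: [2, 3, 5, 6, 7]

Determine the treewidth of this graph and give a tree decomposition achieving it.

Every bag has size at most 4, so the width is 4 − 1 = 3 and tw(G) ≤ 3. Conversely, {1, 2, 3, 7} is a clique of size 4, and the vertices of any clique must share a bag in every tree decomposition; so some bag has ≥ 4 vertices and tw(G) ≥ 3. The upper and lower bounds meet at 3, so that is the treewidth.

Treewidth 3.
One such decomposition:
Bags: B1 = {2, 6, 7, 11}  B2 = {2, 6, 7, 8}  B3 = {2, 3, 7, 11}  B4 = {2, 6, 8, 9}  B5 = {2, 5, 6, 11}  B6 = {2, 5, 6, 10}  B7 = {2, 4, 5, 6}  B8 = {1, 2, 3, 7}
Tree: B1–B2, B1–B3, B2–B4, B1–B5, B5–B6, B5–B7, B3–B8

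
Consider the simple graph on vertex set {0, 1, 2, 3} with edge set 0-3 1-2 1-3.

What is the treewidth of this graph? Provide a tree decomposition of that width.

The largest bag has 2 vertices, giving width 1; this decomposition certifies tw(G) ≤ 1. Since G has at least one edge (e.g. 3–0), it is not an edgeless graph, so tw(G) ≥ 1. Hence tw(G) = 1 exactly.

Treewidth 1.
One such decomposition:
Bags: B1 = {0, 3}  B2 = {1, 3}  B3 = {1, 2}
Tree: B1–B2, B2–B3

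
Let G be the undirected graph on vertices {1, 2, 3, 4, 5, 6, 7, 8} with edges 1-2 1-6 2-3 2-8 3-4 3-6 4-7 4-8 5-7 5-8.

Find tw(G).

A width-2 tree decomposition is:
Bags: B1 = {5, 7, 8}  B2 = {4, 7, 8}  B3 = {2, 4, 8}  B4 = {2, 3, 4}  B5 = {1, 2, 3}  B6 = {1, 3, 6}
Tree: B1–B2, B2–B3, B3–B4, B4–B5, B5–B6
Every bag has size at most 3, so the width is 3 − 1 = 2 and tw(G) ≤ 2. For the lower bound, G contains the cycle 5–7–4–8–5, so G is not a forest; only forests have treewidth ≤ 1, hence tw(G) ≥ 2. Therefore the treewidth is 2.

2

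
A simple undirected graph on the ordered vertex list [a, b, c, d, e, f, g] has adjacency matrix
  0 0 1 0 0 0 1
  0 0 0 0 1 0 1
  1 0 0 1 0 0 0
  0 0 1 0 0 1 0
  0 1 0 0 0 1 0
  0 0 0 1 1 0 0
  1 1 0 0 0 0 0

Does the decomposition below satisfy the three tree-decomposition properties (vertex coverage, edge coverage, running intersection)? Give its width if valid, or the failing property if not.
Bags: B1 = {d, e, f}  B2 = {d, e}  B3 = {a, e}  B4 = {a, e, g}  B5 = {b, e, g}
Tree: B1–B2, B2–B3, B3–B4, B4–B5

A tree decomposition must satisfy three properties: every vertex lies in some bag; for every edge, both endpoints lie together in some bag; and for every vertex, the bags containing it form a connected subtree. Here vertex c appears in no bag, so the decomposition is invalid.

No — vertex c appears in no bag.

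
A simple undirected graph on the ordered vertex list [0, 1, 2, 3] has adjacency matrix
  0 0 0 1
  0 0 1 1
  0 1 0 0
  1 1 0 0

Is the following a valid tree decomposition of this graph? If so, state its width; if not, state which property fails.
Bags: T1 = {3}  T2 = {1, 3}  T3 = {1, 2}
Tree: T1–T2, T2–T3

No — vertex 0 appears in no bag.

A tree decomposition must satisfy three properties: every vertex lies in some bag; for every edge, both endpoints lie together in some bag; and for every vertex, the bags containing it form a connected subtree. Here vertex 0 appears in no bag, so the decomposition is invalid.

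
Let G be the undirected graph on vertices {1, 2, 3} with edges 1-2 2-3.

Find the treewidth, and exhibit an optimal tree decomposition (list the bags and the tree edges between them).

Treewidth 1.
One optimal decomposition is:
Bags: B1 = {2, 3}  B2 = {1, 2}
Tree: B1–B2

Each bag holds 2 vertices, so the decomposition has width 1, which upper-bounds the treewidth. Since G has at least one edge (e.g. 3–2), it is not an edgeless graph, so tw(G) ≥ 1. Therefore the treewidth is 1.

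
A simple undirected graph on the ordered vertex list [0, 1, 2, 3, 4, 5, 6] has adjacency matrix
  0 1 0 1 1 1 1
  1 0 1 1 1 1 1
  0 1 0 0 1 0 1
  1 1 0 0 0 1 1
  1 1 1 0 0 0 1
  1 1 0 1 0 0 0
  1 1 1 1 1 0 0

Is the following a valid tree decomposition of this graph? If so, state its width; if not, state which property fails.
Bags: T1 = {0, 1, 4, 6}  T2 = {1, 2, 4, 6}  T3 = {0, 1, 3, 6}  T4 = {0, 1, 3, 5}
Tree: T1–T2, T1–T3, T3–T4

Checking the three conditions: (i) the bags cover all of {0, 1, 2, 3, 4, 5, 6}; (ii) for each edge, some bag contains both endpoints; (iii) the bags containing any fixed vertex form a subtree. All hold, so the decomposition is valid with width 4 − 1 = 3.

Yes; width 3.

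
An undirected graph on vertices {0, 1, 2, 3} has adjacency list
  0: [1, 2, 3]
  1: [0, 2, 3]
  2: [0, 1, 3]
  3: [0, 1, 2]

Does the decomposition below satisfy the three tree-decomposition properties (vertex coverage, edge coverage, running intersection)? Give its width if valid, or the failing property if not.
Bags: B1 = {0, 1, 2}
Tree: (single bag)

No — vertex 3 appears in no bag.

A tree decomposition must satisfy three properties: every vertex lies in some bag; for every edge, both endpoints lie together in some bag; and for every vertex, the bags containing it form a connected subtree. Here vertex 3 appears in no bag, so the decomposition is invalid.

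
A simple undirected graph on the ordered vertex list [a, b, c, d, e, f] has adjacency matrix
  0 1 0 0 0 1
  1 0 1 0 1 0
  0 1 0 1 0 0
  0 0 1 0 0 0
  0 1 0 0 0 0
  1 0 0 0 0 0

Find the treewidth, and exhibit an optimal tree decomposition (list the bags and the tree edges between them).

Each bag holds 2 vertices, so the decomposition has width 1, which upper-bounds the treewidth. Since G has at least one edge (e.g. a–b), it is not an edgeless graph, so tw(G) ≥ 1. Therefore the treewidth is 1.

Treewidth 1.
Bags: B1 = {a, b}  B2 = {b, c}  B3 = {a, f}  B4 = {c, d}  B5 = {b, e}
Tree: B1–B2, B1–B3, B2–B4, B1–B5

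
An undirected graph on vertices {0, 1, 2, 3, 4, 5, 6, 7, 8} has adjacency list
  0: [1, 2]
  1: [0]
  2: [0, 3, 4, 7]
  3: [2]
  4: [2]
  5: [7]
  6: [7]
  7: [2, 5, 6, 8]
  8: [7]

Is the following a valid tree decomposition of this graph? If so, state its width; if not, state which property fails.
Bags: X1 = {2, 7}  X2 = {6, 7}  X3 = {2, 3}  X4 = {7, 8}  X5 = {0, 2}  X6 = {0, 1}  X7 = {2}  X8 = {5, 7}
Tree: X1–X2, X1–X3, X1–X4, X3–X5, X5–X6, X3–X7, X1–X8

A tree decomposition must satisfy three properties: every vertex lies in some bag; for every edge, both endpoints lie together in some bag; and for every vertex, the bags containing it form a connected subtree. Here vertex 4 appears in no bag, so the decomposition is invalid.

No — vertex 4 appears in no bag.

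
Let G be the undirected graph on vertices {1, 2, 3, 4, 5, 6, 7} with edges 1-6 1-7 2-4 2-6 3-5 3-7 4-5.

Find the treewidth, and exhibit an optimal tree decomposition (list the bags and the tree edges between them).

Treewidth 2.
Bags: B1 = {3, 4, 5}  B2 = {3, 4, 7}  B3 = {1, 4, 7}  B4 = {1, 4, 6}  B5 = {2, 4, 6}
Tree: B1–B2, B2–B3, B3–B4, B4–B5

Every bag has size at most 3, so the width is 3 − 1 = 2 and tw(G) ≤ 2. For the lower bound, G contains the cycle 4–5–3–7–1–6–2–4, so G is not a forest; only forests have treewidth ≤ 1, hence tw(G) ≥ 2. The upper and lower bounds meet at 2, so that is the treewidth.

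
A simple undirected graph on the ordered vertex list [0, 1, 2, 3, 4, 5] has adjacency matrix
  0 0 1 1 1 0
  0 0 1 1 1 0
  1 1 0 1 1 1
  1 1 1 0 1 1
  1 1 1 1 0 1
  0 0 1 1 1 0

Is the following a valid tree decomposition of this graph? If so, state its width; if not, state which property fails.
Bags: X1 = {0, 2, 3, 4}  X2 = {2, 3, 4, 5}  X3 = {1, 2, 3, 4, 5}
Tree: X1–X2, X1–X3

No — bags containing vertex 5 are not connected in the tree.

A tree decomposition must satisfy three properties: every vertex lies in some bag; for every edge, both endpoints lie together in some bag; and for every vertex, the bags containing it form a connected subtree. Here bags containing vertex 5 are not connected in the tree, so the decomposition is invalid.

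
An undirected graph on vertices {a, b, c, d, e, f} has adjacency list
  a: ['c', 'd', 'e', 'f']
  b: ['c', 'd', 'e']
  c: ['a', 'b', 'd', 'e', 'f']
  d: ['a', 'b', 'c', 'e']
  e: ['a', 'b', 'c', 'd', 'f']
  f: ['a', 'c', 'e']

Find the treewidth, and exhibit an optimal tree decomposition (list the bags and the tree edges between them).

Treewidth 3.
One such decomposition:
Bags: B1 = {b, c, d, e}  B2 = {a, c, d, e}  B3 = {a, c, e, f}
Tree: B1–B2, B2–B3

The largest bag has 4 vertices, giving width 3; this decomposition certifies tw(G) ≤ 3. Conversely, {a, c, d, e} is a clique of size 4, and the vertices of any clique must share a bag in every tree decomposition; so some bag has ≥ 4 vertices and tw(G) ≥ 3. Combining the bounds, tw(G) = 3.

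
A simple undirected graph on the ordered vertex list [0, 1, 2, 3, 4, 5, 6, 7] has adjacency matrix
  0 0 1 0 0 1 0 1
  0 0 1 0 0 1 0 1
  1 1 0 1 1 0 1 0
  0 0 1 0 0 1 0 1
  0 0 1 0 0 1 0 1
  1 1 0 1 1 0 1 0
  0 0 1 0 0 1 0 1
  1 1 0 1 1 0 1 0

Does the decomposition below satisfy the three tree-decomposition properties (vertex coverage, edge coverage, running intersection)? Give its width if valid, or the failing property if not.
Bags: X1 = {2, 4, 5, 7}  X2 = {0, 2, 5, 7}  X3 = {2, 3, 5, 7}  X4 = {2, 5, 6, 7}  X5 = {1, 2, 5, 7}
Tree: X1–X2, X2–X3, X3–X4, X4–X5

Yes; width 3.

Checking the three conditions: (i) the bags cover all of {0, 1, 2, 3, 4, 5, 6, 7}; (ii) for each edge, some bag contains both endpoints; (iii) the bags containing any fixed vertex form a subtree. All hold, so the decomposition is valid with width 4 − 1 = 3.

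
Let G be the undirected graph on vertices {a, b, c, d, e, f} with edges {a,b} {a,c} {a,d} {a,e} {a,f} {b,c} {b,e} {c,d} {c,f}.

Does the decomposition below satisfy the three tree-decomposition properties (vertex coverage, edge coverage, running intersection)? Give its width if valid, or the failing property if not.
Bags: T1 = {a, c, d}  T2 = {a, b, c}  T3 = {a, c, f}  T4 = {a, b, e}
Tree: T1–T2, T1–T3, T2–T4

Vertex coverage: the bags together contain {a, b, c, d, e, f}, the full vertex set. Edge coverage: each edge of G has both endpoints in at least one bag. Running intersection: for every vertex, the bags containing it form a connected subtree. All three properties hold, so this is a valid tree decomposition of width max|bag| − 1 = 2, and hence tw(G) ≤ 2.

Yes; width 2.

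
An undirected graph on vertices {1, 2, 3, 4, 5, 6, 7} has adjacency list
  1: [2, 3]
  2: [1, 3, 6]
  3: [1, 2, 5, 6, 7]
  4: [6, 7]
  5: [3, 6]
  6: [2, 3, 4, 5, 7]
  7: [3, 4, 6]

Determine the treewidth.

A width-2 tree decomposition is:
Bags: B1 = {4, 6, 7}  B2 = {3, 6, 7}  B3 = {2, 3, 6}  B4 = {1, 2, 3}  B5 = {3, 5, 6}
Tree: B1–B2, B2–B3, B3–B4, B2–B5
Every bag has size at most 3, so the width is 3 − 1 = 2 and tw(G) ≤ 2. On the other hand G contains the 3-clique {1, 2, 3}. A clique must lie in a single bag of any decomposition, so no decomposition can have width below 2. Therefore the treewidth is 2.

2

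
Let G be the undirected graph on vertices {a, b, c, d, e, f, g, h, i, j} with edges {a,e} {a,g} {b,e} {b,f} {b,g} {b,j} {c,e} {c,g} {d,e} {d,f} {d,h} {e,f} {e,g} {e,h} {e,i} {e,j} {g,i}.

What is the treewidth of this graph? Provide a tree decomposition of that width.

Treewidth 2.
One such decomposition:
Bags: B1 = {b, e, f}  B2 = {d, e, f}  B3 = {b, e, g}  B4 = {b, e, j}  B5 = {e, g, i}  B6 = {c, e, g}  B7 = {a, e, g}  B8 = {d, e, h}
Tree: B1–B2, B1–B3, B3–B4, B3–B5, B3–B6, B3–B7, B2–B8

Each bag holds 3 vertices, so the decomposition has width 2, which upper-bounds the treewidth. For the lower bound, the 3 vertices {d, e, h} are pairwise adjacent, and any tree decomposition puts a clique entirely inside one bag — forcing width ≥ 2. Combining the bounds, tw(G) = 2.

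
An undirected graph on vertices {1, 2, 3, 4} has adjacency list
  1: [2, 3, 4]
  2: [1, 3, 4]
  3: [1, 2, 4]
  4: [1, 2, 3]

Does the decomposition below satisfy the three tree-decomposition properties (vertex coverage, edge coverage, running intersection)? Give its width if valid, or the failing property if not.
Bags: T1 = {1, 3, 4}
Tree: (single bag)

A tree decomposition must satisfy three properties: every vertex lies in some bag; for every edge, both endpoints lie together in some bag; and for every vertex, the bags containing it form a connected subtree. Here vertex 2 appears in no bag, so the decomposition is invalid.

No — vertex 2 appears in no bag.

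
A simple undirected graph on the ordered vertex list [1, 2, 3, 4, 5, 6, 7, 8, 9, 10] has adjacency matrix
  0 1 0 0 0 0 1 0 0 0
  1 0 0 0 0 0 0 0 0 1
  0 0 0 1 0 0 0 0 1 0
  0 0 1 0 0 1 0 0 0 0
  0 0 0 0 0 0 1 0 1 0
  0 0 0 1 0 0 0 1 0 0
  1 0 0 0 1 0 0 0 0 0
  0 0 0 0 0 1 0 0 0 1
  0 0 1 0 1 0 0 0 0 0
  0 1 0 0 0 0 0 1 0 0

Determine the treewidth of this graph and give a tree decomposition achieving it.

Treewidth 2.
Bags: B1 = {3, 4, 9}  B2 = {4, 5, 9}  B3 = {4, 5, 7}  B4 = {1, 4, 7}  B5 = {1, 2, 4}  B6 = {2, 4, 10}  B7 = {4, 8, 10}  B8 = {4, 6, 8}
Tree: B1–B2, B2–B3, B3–B4, B4–B5, B5–B6, B6–B7, B7–B8

The largest bag has 3 vertices, giving width 2; this decomposition certifies tw(G) ≤ 2. Since 4–3–9–5–7–1–2–10–8–6–4 is a cycle in G, G is not acyclic. Forests are exactly the graphs of treewidth ≤ 1, so tw(G) ≥ 2. The upper and lower bounds meet at 2, so that is the treewidth.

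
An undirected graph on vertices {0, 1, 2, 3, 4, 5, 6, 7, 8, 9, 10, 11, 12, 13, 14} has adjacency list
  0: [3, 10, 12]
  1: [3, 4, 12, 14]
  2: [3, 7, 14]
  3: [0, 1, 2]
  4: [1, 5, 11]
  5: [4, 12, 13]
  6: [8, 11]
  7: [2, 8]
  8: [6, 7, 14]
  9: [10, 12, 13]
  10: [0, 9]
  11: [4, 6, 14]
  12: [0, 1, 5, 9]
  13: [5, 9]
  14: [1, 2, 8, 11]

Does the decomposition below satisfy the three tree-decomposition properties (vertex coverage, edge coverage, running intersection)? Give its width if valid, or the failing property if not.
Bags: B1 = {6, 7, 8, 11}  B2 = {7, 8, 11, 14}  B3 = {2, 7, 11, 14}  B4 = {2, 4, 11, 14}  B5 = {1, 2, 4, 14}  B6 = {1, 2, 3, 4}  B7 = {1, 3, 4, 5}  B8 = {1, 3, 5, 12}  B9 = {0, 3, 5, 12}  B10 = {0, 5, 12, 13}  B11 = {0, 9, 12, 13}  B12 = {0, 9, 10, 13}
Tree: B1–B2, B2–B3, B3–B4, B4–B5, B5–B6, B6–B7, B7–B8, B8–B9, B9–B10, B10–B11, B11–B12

Yes; width 3.

Every vertex of G appears in some bag (union = {0, 1, 2, 3, 4, 5, 6, 7, 8, 9, 10, 11, 12, 13, 14}); every edge is covered by a bag; and for each vertex v the set of bags containing v is connected in the bag tree. The decomposition is therefore valid. The largest bag has 4 vertices, so the width is 3.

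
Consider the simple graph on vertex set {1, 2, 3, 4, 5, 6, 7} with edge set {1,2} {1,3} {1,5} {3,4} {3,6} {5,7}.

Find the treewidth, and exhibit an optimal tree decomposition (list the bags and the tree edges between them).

Treewidth 1.
One optimal decomposition is:
Bags: B1 = {1, 5}  B2 = {1, 3}  B3 = {5, 7}  B4 = {1, 2}  B5 = {3, 6}  B6 = {3, 4}
Tree: B1–B2, B1–B3, B2–B4, B2–B5, B5–B6

The largest bag has 2 vertices, giving width 1; this decomposition certifies tw(G) ≤ 1. Any graph with an edge has treewidth ≥ 1, and G has the edge 1–5. Combining the bounds, tw(G) = 1.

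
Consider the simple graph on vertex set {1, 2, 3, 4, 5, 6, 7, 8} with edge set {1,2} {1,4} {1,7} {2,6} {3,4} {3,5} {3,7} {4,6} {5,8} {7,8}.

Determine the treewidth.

2

A width-2 tree decomposition is:
Bags: B1 = {3, 5, 8}  B2 = {3, 7, 8}  B3 = {3, 4, 7}  B4 = {1, 4, 7}  B5 = {1, 4, 6}  B6 = {1, 2, 6}
Tree: B1–B2, B2–B3, B3–B4, B4–B5, B5–B6
Each bag holds 3 vertices, so the decomposition has width 2, which upper-bounds the treewidth. For the lower bound, G contains the cycle 5–8–7–3–5, so G is not a forest; only forests have treewidth ≤ 1, hence tw(G) ≥ 2. Combining the bounds, tw(G) = 2.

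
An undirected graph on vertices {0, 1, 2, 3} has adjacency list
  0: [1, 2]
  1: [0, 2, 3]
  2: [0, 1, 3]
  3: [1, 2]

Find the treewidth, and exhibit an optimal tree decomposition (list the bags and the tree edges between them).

Every bag has size at most 3, so the width is 3 − 1 = 2 and tw(G) ≤ 2. For the lower bound, the 3 vertices {0, 1, 2} are pairwise adjacent, and any tree decomposition puts a clique entirely inside one bag — forcing width ≥ 2. The upper and lower bounds meet at 2, so that is the treewidth.

Treewidth 2.
One such decomposition:
Bags: B1 = {1, 2, 3}  B2 = {0, 1, 2}
Tree: B1–B2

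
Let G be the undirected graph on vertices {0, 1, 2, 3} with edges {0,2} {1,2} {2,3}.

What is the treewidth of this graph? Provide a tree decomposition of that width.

Every bag has size at most 2, so the width is 2 − 1 = 1 and tw(G) ≤ 1. Any graph with an edge has treewidth ≥ 1, and G has the edge 3–2. Combining the bounds, tw(G) = 1.

Treewidth 1.
One optimal decomposition is:
Bags: B1 = {2, 3}  B2 = {0, 2}  B3 = {1, 2}
Tree: B1–B2, B1–B3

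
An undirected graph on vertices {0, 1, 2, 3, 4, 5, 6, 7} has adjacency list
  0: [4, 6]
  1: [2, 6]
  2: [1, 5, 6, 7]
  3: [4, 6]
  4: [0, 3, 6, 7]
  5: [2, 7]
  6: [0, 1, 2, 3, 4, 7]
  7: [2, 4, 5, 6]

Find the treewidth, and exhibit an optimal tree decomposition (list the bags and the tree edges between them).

Each bag holds 3 vertices, so the decomposition has width 2, which upper-bounds the treewidth. For the lower bound, the 3 vertices {2, 5, 7} are pairwise adjacent, and any tree decomposition puts a clique entirely inside one bag — forcing width ≥ 2. Hence tw(G) = 2 exactly.

Treewidth 2.
Bags: B1 = {4, 6, 7}  B2 = {0, 4, 6}  B3 = {3, 4, 6}  B4 = {2, 6, 7}  B5 = {2, 5, 7}  B6 = {1, 2, 6}
Tree: B1–B2, B2–B3, B1–B4, B4–B5, B4–B6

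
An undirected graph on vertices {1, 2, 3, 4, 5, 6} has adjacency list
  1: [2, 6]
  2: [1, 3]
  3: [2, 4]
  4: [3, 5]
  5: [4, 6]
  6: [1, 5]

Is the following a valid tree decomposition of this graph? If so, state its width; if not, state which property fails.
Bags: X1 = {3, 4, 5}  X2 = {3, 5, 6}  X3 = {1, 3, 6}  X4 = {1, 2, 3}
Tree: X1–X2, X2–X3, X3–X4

Every vertex of G appears in some bag (union = {1, 2, 3, 4, 5, 6}); every edge is covered by a bag; and for each vertex v the set of bags containing v is connected in the bag tree. The decomposition is therefore valid. The largest bag has 3 vertices, so the width is 2.

Yes; width 2.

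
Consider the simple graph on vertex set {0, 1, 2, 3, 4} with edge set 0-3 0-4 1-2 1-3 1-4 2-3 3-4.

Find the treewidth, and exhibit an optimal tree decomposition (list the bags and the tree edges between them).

The largest bag has 3 vertices, giving width 2; this decomposition certifies tw(G) ≤ 2. Conversely, {0, 3, 4} is a clique of size 3, and the vertices of any clique must share a bag in every tree decomposition; so some bag has ≥ 3 vertices and tw(G) ≥ 2. The upper and lower bounds meet at 2, so that is the treewidth.

Treewidth 2.
One optimal decomposition is:
Bags: B1 = {1, 3, 4}  B2 = {0, 3, 4}  B3 = {1, 2, 3}
Tree: B1–B2, B1–B3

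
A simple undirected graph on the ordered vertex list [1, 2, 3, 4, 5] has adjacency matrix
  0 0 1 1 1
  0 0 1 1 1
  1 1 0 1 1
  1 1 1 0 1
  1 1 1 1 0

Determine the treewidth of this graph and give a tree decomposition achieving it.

The largest bag has 4 vertices, giving width 3; this decomposition certifies tw(G) ≤ 3. For the lower bound, the 4 vertices {1, 3, 4, 5} are pairwise adjacent, and any tree decomposition puts a clique entirely inside one bag — forcing width ≥ 3. Therefore the treewidth is 3.

Treewidth 3.
One optimal decomposition is:
Bags: B1 = {1, 3, 4, 5}  B2 = {2, 3, 4, 5}
Tree: B1–B2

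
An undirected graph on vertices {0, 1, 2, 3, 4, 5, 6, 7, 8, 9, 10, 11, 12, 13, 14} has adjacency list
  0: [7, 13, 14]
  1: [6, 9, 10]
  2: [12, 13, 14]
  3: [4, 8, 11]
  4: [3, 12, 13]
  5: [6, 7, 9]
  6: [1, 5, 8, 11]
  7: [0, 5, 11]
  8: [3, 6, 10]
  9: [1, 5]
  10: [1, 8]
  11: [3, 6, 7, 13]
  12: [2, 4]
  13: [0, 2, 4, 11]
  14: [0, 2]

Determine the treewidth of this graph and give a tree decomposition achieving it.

The largest bag has 4 vertices, giving width 3; this decomposition certifies tw(G) ≤ 3. For the lower bound: the 4 vertex sets {1,9,10}, {5}, {6}, {3,7,8,11} are disjoint, each induces a connected subgraph, and every pair is joined by at least one edge of G. Contracting each set to a single vertex therefore yields K_{4} as a minor, and since treewidth is minor-monotone, tw(G) ≥ tw(K_{4}) = 3. The upper and lower bounds meet at 3, so that is the treewidth.

Treewidth 3.
One such decomposition:
Bags: B1 = {1, 5, 9, 10}  B2 = {1, 5, 6, 10}  B3 = {5, 6, 8, 10}  B4 = {5, 6, 7, 8}  B5 = {6, 7, 8, 11}  B6 = {3, 7, 8, 11}  B7 = {0, 3, 7, 11}  B8 = {0, 3, 11, 13}  B9 = {0, 3, 4, 13}  B10 = {0, 4, 13, 14}  B11 = {2, 4, 13, 14}  B12 = {2, 4, 12, 14}
Tree: B1–B2, B2–B3, B3–B4, B4–B5, B5–B6, B6–B7, B7–B8, B8–B9, B9–B10, B10–B11, B11–B12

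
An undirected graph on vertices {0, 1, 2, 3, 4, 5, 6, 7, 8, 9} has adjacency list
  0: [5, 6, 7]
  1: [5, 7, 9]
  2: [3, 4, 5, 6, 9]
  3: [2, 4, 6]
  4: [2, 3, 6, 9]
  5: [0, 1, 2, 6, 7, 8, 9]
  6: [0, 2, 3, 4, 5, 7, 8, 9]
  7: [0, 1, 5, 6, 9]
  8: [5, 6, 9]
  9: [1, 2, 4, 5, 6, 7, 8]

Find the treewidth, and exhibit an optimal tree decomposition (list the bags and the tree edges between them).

Treewidth 3.
One optimal decomposition is:
Bags: B1 = {2, 4, 6, 9}  B2 = {2, 5, 6, 9}  B3 = {2, 3, 4, 6}  B4 = {5, 6, 7, 9}  B5 = {1, 5, 7, 9}  B6 = {5, 6, 8, 9}  B7 = {0, 5, 6, 7}
Tree: B1–B2, B1–B3, B2–B4, B4–B5, B4–B6, B4–B7

Every bag has size at most 4, so the width is 4 − 1 = 3 and tw(G) ≤ 3. Conversely, {1, 5, 7, 9} is a clique of size 4, and the vertices of any clique must share a bag in every tree decomposition; so some bag has ≥ 4 vertices and tw(G) ≥ 3. Hence tw(G) = 3 exactly.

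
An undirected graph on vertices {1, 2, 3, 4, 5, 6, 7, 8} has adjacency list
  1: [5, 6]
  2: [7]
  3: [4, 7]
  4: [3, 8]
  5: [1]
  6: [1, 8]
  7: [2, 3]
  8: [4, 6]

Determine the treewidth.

1

A width-1 tree decomposition is:
Bags: B1 = {1, 5}  B2 = {1, 6}  B3 = {6, 8}  B4 = {4, 8}  B5 = {3, 4}  B6 = {3, 7}  B7 = {2, 7}
Tree: B1–B2, B2–B3, B3–B4, B4–B5, B5–B6, B6–B7
The largest bag has 2 vertices, giving width 1; this decomposition certifies tw(G) ≤ 1. G has an edge, so its treewidth is at least 1. Combining the bounds, tw(G) = 1.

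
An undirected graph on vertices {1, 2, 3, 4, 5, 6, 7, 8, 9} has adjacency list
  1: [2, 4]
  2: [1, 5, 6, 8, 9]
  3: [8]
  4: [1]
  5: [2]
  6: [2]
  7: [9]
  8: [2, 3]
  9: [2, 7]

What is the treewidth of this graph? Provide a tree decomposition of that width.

Treewidth 1.
One such decomposition:
Bags: B1 = {2, 9}  B2 = {2, 8}  B3 = {2, 6}  B4 = {1, 2}  B5 = {1, 4}  B6 = {3, 8}  B7 = {7, 9}  B8 = {2, 5}
Tree: B1–B2, B1–B3, B3–B4, B4–B5, B2–B6, B1–B7, B2–B8

Every bag has size at most 2, so the width is 2 − 1 = 1 and tw(G) ≤ 1. Since G has at least one edge (e.g. 2–9), it is not an edgeless graph, so tw(G) ≥ 1. Hence tw(G) = 1 exactly.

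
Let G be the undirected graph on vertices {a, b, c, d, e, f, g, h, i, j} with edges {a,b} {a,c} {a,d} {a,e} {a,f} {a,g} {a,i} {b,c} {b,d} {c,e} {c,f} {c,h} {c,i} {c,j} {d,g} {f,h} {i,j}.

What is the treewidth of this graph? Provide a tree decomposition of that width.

Treewidth 2.
One such decomposition:
Bags: B1 = {a, c, f}  B2 = {a, c, i}  B3 = {c, f, h}  B4 = {a, c, e}  B5 = {a, b, c}  B6 = {a, b, d}  B7 = {c, i, j}  B8 = {a, d, g}
Tree: B1–B2, B1–B3, B2–B4, B1–B5, B5–B6, B2–B7, B6–B8

Each bag holds 3 vertices, so the decomposition has width 2, which upper-bounds the treewidth. On the other hand G contains the 3-clique {a, d, g}. A clique must lie in a single bag of any decomposition, so no decomposition can have width below 2. Therefore the treewidth is 2.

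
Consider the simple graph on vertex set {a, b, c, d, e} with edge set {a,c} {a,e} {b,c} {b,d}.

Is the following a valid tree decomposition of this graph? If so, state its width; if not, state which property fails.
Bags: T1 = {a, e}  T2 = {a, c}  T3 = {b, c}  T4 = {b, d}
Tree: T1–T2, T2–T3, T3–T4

Every vertex of G appears in some bag (union = {a, b, c, d, e}); every edge is covered by a bag; and for each vertex v the set of bags containing v is connected in the bag tree. The decomposition is therefore valid. The largest bag has 2 vertices, so the width is 1.

Yes; width 1.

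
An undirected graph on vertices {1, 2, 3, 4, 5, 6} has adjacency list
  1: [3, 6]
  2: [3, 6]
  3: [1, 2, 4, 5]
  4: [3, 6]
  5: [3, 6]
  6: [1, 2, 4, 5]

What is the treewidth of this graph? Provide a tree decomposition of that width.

The largest bag has 3 vertices, giving width 2; this decomposition certifies tw(G) ≤ 2. For the lower bound, G contains the cycle 2–3–5–6–2, so G is not a forest; only forests have treewidth ≤ 1, hence tw(G) ≥ 2. Combining the bounds, tw(G) = 2.

Treewidth 2.
One such decomposition:
Bags: B1 = {2, 3, 6}  B2 = {3, 5, 6}  B3 = {1, 3, 6}  B4 = {3, 4, 6}
Tree: B1–B2, B2–B3, B3–B4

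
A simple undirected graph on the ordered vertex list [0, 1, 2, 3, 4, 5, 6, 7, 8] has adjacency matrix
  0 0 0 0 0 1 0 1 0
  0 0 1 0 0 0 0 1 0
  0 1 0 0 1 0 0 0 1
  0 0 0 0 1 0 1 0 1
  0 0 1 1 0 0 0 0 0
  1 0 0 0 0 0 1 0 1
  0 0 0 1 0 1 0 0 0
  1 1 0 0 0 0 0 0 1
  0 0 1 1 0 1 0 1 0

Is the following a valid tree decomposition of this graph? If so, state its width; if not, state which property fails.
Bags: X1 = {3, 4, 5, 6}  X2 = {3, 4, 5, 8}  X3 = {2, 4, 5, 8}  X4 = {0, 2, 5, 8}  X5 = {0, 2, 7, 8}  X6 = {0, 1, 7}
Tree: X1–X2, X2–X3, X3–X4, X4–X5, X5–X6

A tree decomposition must satisfy three properties: every vertex lies in some bag; for every edge, both endpoints lie together in some bag; and for every vertex, the bags containing it form a connected subtree. Here edge (2,1) lies in no bag, so the decomposition is invalid.

No — edge (2,1) lies in no bag.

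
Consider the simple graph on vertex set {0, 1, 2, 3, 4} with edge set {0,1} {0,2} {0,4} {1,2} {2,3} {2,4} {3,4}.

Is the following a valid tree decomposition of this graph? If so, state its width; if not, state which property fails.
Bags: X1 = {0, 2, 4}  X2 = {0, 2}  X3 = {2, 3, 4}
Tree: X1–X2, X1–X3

No — vertex 1 appears in no bag.

A tree decomposition must satisfy three properties: every vertex lies in some bag; for every edge, both endpoints lie together in some bag; and for every vertex, the bags containing it form a connected subtree. Here vertex 1 appears in no bag, so the decomposition is invalid.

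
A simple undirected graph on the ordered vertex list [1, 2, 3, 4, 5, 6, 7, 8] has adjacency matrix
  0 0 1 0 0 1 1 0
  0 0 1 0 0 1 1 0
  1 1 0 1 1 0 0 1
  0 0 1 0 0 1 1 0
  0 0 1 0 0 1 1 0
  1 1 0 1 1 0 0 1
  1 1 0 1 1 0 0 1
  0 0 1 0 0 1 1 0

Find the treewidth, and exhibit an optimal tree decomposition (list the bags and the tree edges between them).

Treewidth 3.
Bags: B1 = {3, 4, 6, 7}  B2 = {3, 6, 7, 8}  B3 = {2, 3, 6, 7}  B4 = {1, 3, 6, 7}  B5 = {3, 5, 6, 7}
Tree: B1–B2, B2–B3, B3–B4, B4–B5

The largest bag has 4 vertices, giving width 3; this decomposition certifies tw(G) ≤ 3. For the lower bound: the 4 vertex sets {4,7}, {3,8}, {6}, {2} are disjoint, each induces a connected subgraph, and every pair is joined by at least one edge of G. Contracting each set to a single vertex therefore yields K_{4} as a minor, and since treewidth is minor-monotone, tw(G) ≥ tw(K_{4}) = 3. Combining the bounds, tw(G) = 3.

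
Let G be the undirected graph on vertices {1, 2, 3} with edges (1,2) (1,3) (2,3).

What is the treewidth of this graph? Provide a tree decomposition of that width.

Treewidth 2.
Bags: B1 = {1, 2, 3}
Tree: (single bag)

A single bag containing all 3 vertices is trivially a valid decomposition of width 2. For the lower bound, the 3 vertices {1, 2, 3} are pairwise adjacent, and any tree decomposition puts a clique entirely inside one bag — forcing width ≥ 2. Therefore the treewidth is 2.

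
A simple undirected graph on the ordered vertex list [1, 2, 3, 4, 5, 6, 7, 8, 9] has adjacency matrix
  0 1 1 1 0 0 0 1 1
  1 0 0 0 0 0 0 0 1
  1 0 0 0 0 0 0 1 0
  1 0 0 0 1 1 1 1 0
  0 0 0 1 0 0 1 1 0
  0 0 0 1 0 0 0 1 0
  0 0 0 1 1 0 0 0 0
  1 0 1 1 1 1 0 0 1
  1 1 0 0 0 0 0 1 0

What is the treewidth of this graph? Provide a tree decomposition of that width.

Treewidth 2.
One optimal decomposition is:
Bags: B1 = {4, 5, 7}  B2 = {4, 5, 8}  B3 = {1, 4, 8}  B4 = {1, 3, 8}  B5 = {1, 8, 9}  B6 = {4, 6, 8}  B7 = {1, 2, 9}
Tree: B1–B2, B2–B3, B3–B4, B3–B5, B2–B6, B5–B7

Every bag has size at most 3, so the width is 3 − 1 = 2 and tw(G) ≤ 2. Conversely, {1, 8, 9} is a clique of size 3, and the vertices of any clique must share a bag in every tree decomposition; so some bag has ≥ 3 vertices and tw(G) ≥ 2. Hence tw(G) = 2 exactly.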